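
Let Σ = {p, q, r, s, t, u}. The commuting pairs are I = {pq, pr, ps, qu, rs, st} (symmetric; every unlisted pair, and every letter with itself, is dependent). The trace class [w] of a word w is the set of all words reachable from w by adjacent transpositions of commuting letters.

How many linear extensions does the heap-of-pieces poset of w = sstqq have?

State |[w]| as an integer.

3

drop 0:s onto floor
drop 1:s onto {0:s}
drop 2:t onto floor
drop 3:q onto {1:s, 2:t}
drop 4:q onto {3:q}
ground layer = {0:s, 2:t}
drop-orders for the pieces not yet dropped (sum over which currently-grounded one goes next):
  1 to go: {4} 1
  2 to go: {3,4} 1
  3 to go: {1,3,4} 1  {2,3,4} 1
  if 0:s drops first: 2 orders
  if 2:t drops first: 1 orders
heap linearizations: 3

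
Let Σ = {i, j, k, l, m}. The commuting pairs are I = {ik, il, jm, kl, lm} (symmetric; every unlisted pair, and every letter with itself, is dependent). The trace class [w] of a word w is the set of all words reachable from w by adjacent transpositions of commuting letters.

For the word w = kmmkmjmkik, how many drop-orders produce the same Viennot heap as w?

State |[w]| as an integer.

0(k) covers ∅
1(m) covers 0:k
2(m) covers 1:m
3(k) covers 2:m
4(m) covers 3:k
5(j) covers 3:k
6(m) covers 4:m
7(k) covers 5:j, 6:m
8(i) covers 5:j, 6:m
9(k) covers 7:k
floor of heap: 0:k
completions by unplaced set U, small U first (add the entries for U minus each lowest piece of U):
  |U|=1: {8}:1  {9}:1
  |U|=2: {7,9}:1  {8,9}:2
  |U|=3: {7,8,9}:3
  |U|=4: {5,7,8,9}:3  {6,7,8,9}:3
  |U|=5: {4,6,7,8,9}:3  {5,6,7,8,9}:6
  |U|=6: {4,5,6,7,8,9}:9
  |U|=7: {3,4,5,6,7,8,9}:9
  |U|=8: {2,3,4,5,6,7,8,9}:9
  start at 0(k): 9

9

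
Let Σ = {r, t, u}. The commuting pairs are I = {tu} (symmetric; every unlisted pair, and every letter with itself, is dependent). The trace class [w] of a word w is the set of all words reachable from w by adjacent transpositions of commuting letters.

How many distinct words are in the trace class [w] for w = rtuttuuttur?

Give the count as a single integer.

#0=r has no predecessor
#1=t depends on [0:r]
#2=u depends on [0:r]
#3=t depends on [1:t]
#4=t depends on [3:t]
#5=u depends on [2:u]
#6=u depends on [5:u]
#7=t depends on [4:t]
#8=t depends on [7:t]
#9=u depends on [6:u]
#10=r depends on [8:t, 9:u]
sources: [0:r]
N(rest) = Σ N(rest − s) over sources s of rest; N(one piece) = 1:
  size 1 → [10]=1
  size 2 → [8,10]=1  [9,10]=1
  size 3 → [6,9,10]=1  [7,8,10]=1  [8,9,10]=2
  size 4 → [4,7,8,10]=1  [5,6,9,10]=1  [6,8,9,10]=3  [7,8,9,10]=3
  size 5 → [2,5,6,9,10]=1  [3,4,7,8,10]=1  [4,7,8,9,10]=4  [5,6,8,9,10]=4  [6,7,8,9,10]=6
  size 6 → [1,3,4,7,8,10]=1  [2,5,6,8,9,10]=5  [3,4,7,8,9,10]=5  [4,6,7,8,9,10]=10  [5,6,7,8,9,10]=10
  size 7 → [1,3,4,7,8,9,10]=6  [2,5,6,7,8,9,10]=15  [3,4,6,7,8,9,10]=15  [4,5,6,7,8,9,10]=20
  size 8 → [1,3,4,6,7,8,9,10]=21  [2,4,5,6,7,8,9,10]=35  [3,4,5,6,7,8,9,10]=35
  size 9 → [1,3,4,5,6,7,8,9,10]=56  [2,3,4,5,6,7,8,9,10]=70
  first=0(r) contributes 126

126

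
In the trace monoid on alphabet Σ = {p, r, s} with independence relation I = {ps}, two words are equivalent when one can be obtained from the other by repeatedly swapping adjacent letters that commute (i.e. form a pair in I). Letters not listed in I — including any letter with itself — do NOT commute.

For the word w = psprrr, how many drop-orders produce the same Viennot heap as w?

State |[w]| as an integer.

3

0(p) covers ∅
1(s) covers ∅
2(p) covers 0:p
3(r) covers 1:s, 2:p
4(r) covers 3:r
5(r) covers 4:r
floor of heap: 0:p, 1:s
completions by unplaced set U, small U first (add the entries for U minus each lowest piece of U):
  |U|=1: {5}:1
  |U|=2: {4,5}:1
  |U|=3: {3,4,5}:1
  |U|=4: {1,3,4,5}:1  {2,3,4,5}:1
  start at 0(p): 2
  start at 1(s): 1
sum over floor = 3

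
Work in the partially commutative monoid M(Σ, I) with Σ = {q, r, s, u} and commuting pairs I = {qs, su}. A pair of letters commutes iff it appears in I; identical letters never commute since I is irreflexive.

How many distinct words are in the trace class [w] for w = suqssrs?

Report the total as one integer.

10

0(s) covers ∅
1(u) covers ∅
2(q) covers 1:u
3(s) covers 0:s
4(s) covers 3:s
5(r) covers 2:q, 4:s
6(s) covers 5:r
floor of heap: 0:s, 1:u
completions by unplaced set U, small U first (add the entries for U minus each lowest piece of U):
  |U|=1: {6}:1
  |U|=2: {5,6}:1
  |U|=3: {2,5,6}:1  {4,5,6}:1
  |U|=4: {1,2,5,6}:1  {2,4,5,6}:2  {3,4,5,6}:1
  |U|=5: {0,3,4,5,6}:1  {1,2,4,5,6}:3  {2,3,4,5,6}:3
  start at 0(s): 6
  start at 1(u): 4
sum over floor = 10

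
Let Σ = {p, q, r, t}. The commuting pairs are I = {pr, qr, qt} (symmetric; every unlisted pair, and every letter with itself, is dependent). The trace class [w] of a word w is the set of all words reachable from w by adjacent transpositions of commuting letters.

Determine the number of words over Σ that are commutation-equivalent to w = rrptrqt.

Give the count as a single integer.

0(r) covers ∅
1(r) covers 0:r
2(p) covers ∅
3(t) covers 1:r, 2:p
4(r) covers 3:t
5(q) covers 2:p
6(t) covers 4:r
floor of heap: 0:r, 2:p
completions by unplaced set U, small U first (add the entries for U minus each lowest piece of U):
  |U|=1: {5}:1  {6}:1
  |U|=2: {4,6}:1  {5,6}:2
  |U|=3: {3,4,6}:1  {4,5,6}:3
  |U|=4: {1,3,4,6}:1  {3,4,5,6}:4
  |U|=5: {0,1,3,4,6}:1  {1,3,4,5,6}:5  {2,3,4,5,6}:4
  start at 0(r): 9
  start at 2(p): 6
sum over floor = 15

15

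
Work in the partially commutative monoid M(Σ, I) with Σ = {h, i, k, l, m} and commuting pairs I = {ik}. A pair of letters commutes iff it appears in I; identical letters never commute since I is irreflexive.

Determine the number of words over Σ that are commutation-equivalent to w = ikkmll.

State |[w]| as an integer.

3

drop 0:i onto floor
drop 1:k onto floor
drop 2:k onto {1:k}
drop 3:m onto {0:i, 2:k}
drop 4:l onto {3:m}
drop 5:l onto {4:l}
ground layer = {0:i, 1:k}
drop-orders for the pieces not yet dropped (sum over which currently-grounded one goes next):
  1 to go: {5} 1
  2 to go: {4,5} 1
  3 to go: {3,4,5} 1
  4 to go: {0,3,4,5} 1  {2,3,4,5} 1
  if 0:i drops first: 1 orders
  if 1:k drops first: 2 orders
heap linearizations: 3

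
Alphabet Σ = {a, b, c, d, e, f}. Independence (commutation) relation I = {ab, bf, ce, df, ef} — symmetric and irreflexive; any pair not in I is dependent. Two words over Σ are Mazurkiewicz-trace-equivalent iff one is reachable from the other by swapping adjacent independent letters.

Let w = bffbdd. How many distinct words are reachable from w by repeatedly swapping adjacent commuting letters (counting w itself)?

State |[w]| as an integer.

15

0(b) covers ∅
1(f) covers ∅
2(f) covers 1:f
3(b) covers 0:b
4(d) covers 3:b
5(d) covers 4:d
floor of heap: 0:b, 1:f
completions by unplaced set U, small U first (add the entries for U minus each lowest piece of U):
  |U|=1: {2}:1  {5}:1
  |U|=2: {1,2}:1  {2,5}:2  {4,5}:1
  |U|=3: {1,2,5}:3  {2,4,5}:3  {3,4,5}:1
  |U|=4: {0,3,4,5}:1  {1,2,4,5}:6  {2,3,4,5}:4
  start at 0(b): 10
  start at 1(f): 5
sum over floor = 15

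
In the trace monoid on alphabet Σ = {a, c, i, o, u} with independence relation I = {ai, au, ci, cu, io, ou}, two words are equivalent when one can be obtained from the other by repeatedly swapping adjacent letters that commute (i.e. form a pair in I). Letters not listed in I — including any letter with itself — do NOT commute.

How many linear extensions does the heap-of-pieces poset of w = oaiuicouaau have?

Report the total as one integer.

462

drop 0:o onto floor
drop 1:a onto {0:o}
drop 2:i onto floor
drop 3:u onto {2:i}
drop 4:i onto {3:u}
drop 5:c onto {1:a}
drop 6:o onto {5:c}
drop 7:u onto {4:i}
drop 8:a onto {6:o}
drop 9:a onto {8:a}
drop 10:u onto {7:u}
ground layer = {0:o, 2:i}
drop-orders for the pieces not yet dropped (sum over which currently-grounded one goes next):
  1 to go: {9} 1  {10} 1
  2 to go: {7,10} 1  {8,9} 1  {9,10} 2
  3 to go: {4,7,10} 1  {6,8,9} 1  {7,9,10} 3  {8,9,10} 3
  4 to go: {3,4,7,10} 1  {4,7,9,10} 4  {5,6,8,9} 1  {6,8,9,10} 4  {7,8,9,10} 6
  5 to go: {1,5,6,8,9} 1  {2,3,4,7,10} 1  {3,4,7,9,10} 5  {4,7,8,9,10} 10  {5,6,8,9,10} 5  {6,7,8,9,10} 10
  6 to go: {0,1,5,6,8,9} 1  {1,5,6,8,9,10} 6  {2,3,4,7,9,10} 6  {3,4,7,8,9,10} 15  {4,6,7,8,9,10} 20  {5,6,7,8,9,10} 15
  7 to go: {0,1,5,6,8,9,10} 7  {1,5,6,7,8,9,10} 21  {2,3,4,7,8,9,10} 21  {3,4,6,7,8,9,10} 35  {4,5,6,7,8,9,10} 35
  8 to go: {0,1,5,6,7,8,9,10} 28  {1,4,5,6,7,8,9,10} 56  {2,3,4,6,7,8,9,10} 56  {3,4,5,6,7,8,9,10} 70
  9 to go: {0,1,4,5,6,7,8,9,10} 84  {1,3,4,5,6,7,8,9,10} 126  {2,3,4,5,6,7,8,9,10} 126
  if 0:o drops first: 252 orders
  if 2:i drops first: 210 orders
heap linearizations: 462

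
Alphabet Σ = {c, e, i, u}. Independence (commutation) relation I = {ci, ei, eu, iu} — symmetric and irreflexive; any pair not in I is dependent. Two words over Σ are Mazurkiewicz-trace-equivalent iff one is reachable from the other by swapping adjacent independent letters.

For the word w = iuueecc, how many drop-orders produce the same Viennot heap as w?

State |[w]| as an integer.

drop 0:i onto floor
drop 1:u onto floor
drop 2:u onto {1:u}
drop 3:e onto floor
drop 4:e onto {3:e}
drop 5:c onto {2:u, 4:e}
drop 6:c onto {5:c}
ground layer = {0:i, 1:u, 3:e}
drop-orders for the pieces not yet dropped (sum over which currently-grounded one goes next):
  1 to go: {0} 1  {6} 1
  2 to go: {0,6} 2  {5,6} 1
  3 to go: {0,5,6} 3  {2,5,6} 1  {4,5,6} 1
  4 to go: {0,2,5,6} 4  {0,4,5,6} 4  {1,2,5,6} 1  {2,4,5,6} 2  {3,4,5,6} 1
  5 to go: {0,1,2,5,6} 5  {0,2,4,5,6} 10  {0,3,4,5,6} 5  {1,2,4,5,6} 3  {2,3,4,5,6} 3
  if 0:i drops first: 6 orders
  if 1:u drops first: 18 orders
  if 3:e drops first: 18 orders
heap linearizations: 42

42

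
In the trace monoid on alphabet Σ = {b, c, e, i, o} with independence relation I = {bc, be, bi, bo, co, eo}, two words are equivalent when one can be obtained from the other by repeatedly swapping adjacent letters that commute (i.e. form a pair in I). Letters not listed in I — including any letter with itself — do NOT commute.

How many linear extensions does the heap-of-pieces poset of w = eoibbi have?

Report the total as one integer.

30

piece 0:e — minimal
piece 1:o — minimal
piece 2:i rests on {0:e, 1:o}
piece 3:b — minimal
piece 4:b rests on {3:b}
piece 5:i rests on {2:i}
minimal pieces: {0:e, 1:o, 3:b}
ways to finish when only these pieces remain (= sum over removing one remaining piece with nothing left below it):
  1 left: {4}→1  {5}→1
  2 left: {2,5}→1  {3,4}→1  {4,5}→2
  3 left: {0,2,5}→1  {1,2,5}→1  {2,4,5}→3  {3,4,5}→3
  4 left: {0,1,2,5}→2  {0,2,4,5}→4  {1,2,4,5}→4  {2,3,4,5}→6
  placing 0:e first → 10 extensions
  placing 1:o first → 10 extensions
  placing 3:b first → 10 extensions
total linear extensions = 30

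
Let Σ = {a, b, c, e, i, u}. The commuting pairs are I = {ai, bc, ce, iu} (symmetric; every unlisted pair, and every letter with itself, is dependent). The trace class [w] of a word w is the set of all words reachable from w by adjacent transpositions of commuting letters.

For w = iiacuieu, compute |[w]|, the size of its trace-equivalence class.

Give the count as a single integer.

piece 0:i — minimal
piece 1:i rests on {0:i}
piece 2:a — minimal
piece 3:c rests on {1:i, 2:a}
piece 4:u rests on {3:c}
piece 5:i rests on {3:c}
piece 6:e rests on {4:u, 5:i}
piece 7:u rests on {6:e}
minimal pieces: {0:i, 2:a}
ways to finish when only these pieces remain (= sum over removing one remaining piece with nothing left below it):
  1 left: {7}→1
  2 left: {6,7}→1
  3 left: {4,6,7}→1  {5,6,7}→1
  4 left: {4,5,6,7}→2
  5 left: {3,4,5,6,7}→2
  6 left: {1,3,4,5,6,7}→2  {2,3,4,5,6,7}→2
  placing 0:i first → 4 extensions
  placing 2:a first → 2 extensions
total linear extensions = 6

6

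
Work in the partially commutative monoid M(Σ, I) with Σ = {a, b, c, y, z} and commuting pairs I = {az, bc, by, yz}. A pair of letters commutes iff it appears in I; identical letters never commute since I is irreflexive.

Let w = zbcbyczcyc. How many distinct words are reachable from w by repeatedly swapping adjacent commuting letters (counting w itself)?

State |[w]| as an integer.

#0=z has no predecessor
#1=b depends on [0:z]
#2=c depends on [0:z]
#3=b depends on [1:b]
#4=y depends on [2:c]
#5=c depends on [4:y]
#6=z depends on [3:b, 5:c]
#7=c depends on [6:z]
#8=y depends on [7:c]
#9=c depends on [8:y]
sources: [0:z]
N(rest) = Σ N(rest − s) over sources s of rest; N(one piece) = 1:
  size 1 → [9]=1
  size 2 → [8,9]=1
  size 3 → [7,8,9]=1
  size 4 → [6,7,8,9]=1
  size 5 → [3,6,7,8,9]=1  [5,6,7,8,9]=1
  size 6 → [1,3,6,7,8,9]=1  [3,5,6,7,8,9]=2  [4,5,6,7,8,9]=1
  size 7 → [1,3,5,6,7,8,9]=3  [2,4,5,6,7,8,9]=1  [3,4,5,6,7,8,9]=3
  size 8 → [1,3,4,5,6,7,8,9]=6  [2,3,4,5,6,7,8,9]=4
  first=0(z) contributes 10

10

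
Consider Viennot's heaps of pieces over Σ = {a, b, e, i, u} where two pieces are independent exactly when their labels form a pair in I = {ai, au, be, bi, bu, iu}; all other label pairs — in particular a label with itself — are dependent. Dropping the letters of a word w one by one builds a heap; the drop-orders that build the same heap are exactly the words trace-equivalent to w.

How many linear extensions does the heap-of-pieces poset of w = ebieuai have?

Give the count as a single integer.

#0=e has no predecessor
#1=b has no predecessor
#2=i depends on [0:e]
#3=e depends on [2:i]
#4=u depends on [3:e]
#5=a depends on [1:b, 3:e]
#6=i depends on [3:e]
sources: [0:e, 1:b]
N(rest) = Σ N(rest − s) over sources s of rest; N(one piece) = 1:
  size 1 → [4]=1  [5]=1  [6]=1
  size 2 → [1,5]=1  [4,5]=2  [4,6]=2  [5,6]=2
  size 3 → [1,4,5]=3  [1,5,6]=3  [4,5,6]=6
  size 4 → [1,4,5,6]=12  [3,4,5,6]=6
  size 5 → [1,3,4,5,6]=18  [2,3,4,5,6]=6
  first=0(e) contributes 24
  first=1(b) contributes 6
|[w]| = 30

30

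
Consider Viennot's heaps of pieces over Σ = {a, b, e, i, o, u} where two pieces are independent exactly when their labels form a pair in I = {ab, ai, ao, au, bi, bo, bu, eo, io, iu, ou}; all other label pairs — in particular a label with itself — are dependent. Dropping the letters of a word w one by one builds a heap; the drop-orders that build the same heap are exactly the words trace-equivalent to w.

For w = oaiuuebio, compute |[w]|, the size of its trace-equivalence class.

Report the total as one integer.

864

0(o) covers ∅
1(a) covers ∅
2(i) covers ∅
3(u) covers ∅
4(u) covers 3:u
5(e) covers 1:a, 2:i, 4:u
6(b) covers 5:e
7(i) covers 5:e
8(o) covers 0:o
floor of heap: 0:o, 1:a, 2:i, 3:u
completions by unplaced set U, small U first (add the entries for U minus each lowest piece of U):
  |U|=1: {6}:1  {7}:1  {8}:1
  |U|=2: {0,8}:1  {6,7}:2  {6,8}:2  {7,8}:2
  |U|=3: {0,6,8}:3  {0,7,8}:3  {5,6,7}:2  {6,7,8}:6
  |U|=4: {0,6,7,8}:12  {1,5,6,7}:2  {2,5,6,7}:2  {4,5,6,7}:2  {5,6,7,8}:8
  |U|=5: {0,5,6,7,8}:20  {1,2,5,6,7}:4  {1,4,5,6,7}:4  {1,5,6,7,8}:10  {2,4,5,6,7}:4  {2,5,6,7,8}:10  {3,4,5,6,7}:2  {4,5,6,7,8}:10
  |U|=6: {0,1,5,6,7,8}:30  {0,2,5,6,7,8}:30  {0,4,5,6,7,8}:30  {1,2,4,5,6,7}:12  {1,2,5,6,7,8}:24  {1,3,4,5,6,7}:6  {1,4,5,6,7,8}:24  {2,3,4,5,6,7}:6  {2,4,5,6,7,8}:24  {3,4,5,6,7,8}:12
  |U|=7: {0,1,2,5,6,7,8}:84  {0,1,4,5,6,7,8}:84  {0,2,4,5,6,7,8}:84  {0,3,4,5,6,7,8}:42  {1,2,3,4,5,6,7}:24  {1,2,4,5,6,7,8}:84  {1,3,4,5,6,7,8}:42  {2,3,4,5,6,7,8}:42
  start at 0(o): 192
  start at 1(a): 168
  start at 2(i): 168
  start at 3(u): 336
sum over floor = 864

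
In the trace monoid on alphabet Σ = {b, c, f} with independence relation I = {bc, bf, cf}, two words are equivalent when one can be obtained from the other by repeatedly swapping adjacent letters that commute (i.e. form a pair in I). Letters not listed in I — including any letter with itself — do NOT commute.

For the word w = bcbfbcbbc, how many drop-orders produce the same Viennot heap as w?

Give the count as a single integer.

0(b) covers ∅
1(c) covers ∅
2(b) covers 0:b
3(f) covers ∅
4(b) covers 2:b
5(c) covers 1:c
6(b) covers 4:b
7(b) covers 6:b
8(c) covers 5:c
floor of heap: 0:b, 1:c, 3:f
completions by unplaced set U, small U first (add the entries for U minus each lowest piece of U):
  |U|=1: {3}:1  {7}:1  {8}:1
  |U|=2: {3,7}:2  {3,8}:2  {5,8}:1  {6,7}:1  {7,8}:2
  |U|=3: {1,5,8}:1  {3,5,8}:3  {3,6,7}:3  {3,7,8}:6  {4,6,7}:1  {5,7,8}:3  {6,7,8}:3
  |U|=4: {1,3,5,8}:4  {1,5,7,8}:4  {2,4,6,7}:1  {3,4,6,7}:4  {3,5,7,8}:12  {3,6,7,8}:12  {4,6,7,8}:4  {5,6,7,8}:6
  |U|=5: {0,2,4,6,7}:1  {1,3,5,7,8}:20  {1,5,6,7,8}:10  {2,3,4,6,7}:5  {2,4,6,7,8}:5  {3,4,6,7,8}:20  {3,5,6,7,8}:30  {4,5,6,7,8}:10
  |U|=6: {0,2,3,4,6,7}:6  {0,2,4,6,7,8}:6  {1,3,5,6,7,8}:60  {1,4,5,6,7,8}:20  {2,3,4,6,7,8}:30  {2,4,5,6,7,8}:15  {3,4,5,6,7,8}:60
  |U|=7: {0,2,3,4,6,7,8}:42  {0,2,4,5,6,7,8}:21  {1,2,4,5,6,7,8}:35  {1,3,4,5,6,7,8}:140  {2,3,4,5,6,7,8}:105
  start at 0(b): 280
  start at 1(c): 168
  start at 3(f): 56
sum over floor = 504

504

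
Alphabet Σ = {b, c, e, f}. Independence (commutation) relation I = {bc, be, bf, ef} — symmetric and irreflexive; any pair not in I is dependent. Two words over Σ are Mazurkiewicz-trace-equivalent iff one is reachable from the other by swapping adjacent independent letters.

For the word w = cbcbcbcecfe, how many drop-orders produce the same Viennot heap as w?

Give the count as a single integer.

330

piece 0:c — minimal
piece 1:b — minimal
piece 2:c rests on {0:c}
piece 3:b rests on {1:b}
piece 4:c rests on {2:c}
piece 5:b rests on {3:b}
piece 6:c rests on {4:c}
piece 7:e rests on {6:c}
piece 8:c rests on {7:e}
piece 9:f rests on {8:c}
piece 10:e rests on {8:c}
minimal pieces: {0:c, 1:b}
ways to finish when only these pieces remain (= sum over removing one remaining piece with nothing left below it):
  1 left: {5}→1  {9}→1  {10}→1
  2 left: {3,5}→1  {5,9}→2  {5,10}→2  {9,10}→2
  3 left: {1,3,5}→1  {3,5,9}→3  {3,5,10}→3  {5,9,10}→6  {8,9,10}→2
  4 left: {1,3,5,9}→4  {1,3,5,10}→4  {3,5,9,10}→12  {5,8,9,10}→8  {7,8,9,10}→2
  5 left: {1,3,5,9,10}→20  {3,5,8,9,10}→20  {5,7,8,9,10}→10  {6,7,8,9,10}→2
  6 left: {1,3,5,8,9,10}→40  {3,5,7,8,9,10}→30  {4,6,7,8,9,10}→2  {5,6,7,8,9,10}→12
  7 left: {1,3,5,7,8,9,10}→70  {2,4,6,7,8,9,10}→2  {3,5,6,7,8,9,10}→42  {4,5,6,7,8,9,10}→14
  8 left: {0,2,4,6,7,8,9,10}→2  {1,3,5,6,7,8,9,10}→112  {2,4,5,6,7,8,9,10}→16  {3,4,5,6,7,8,9,10}→56
  9 left: {0,2,4,5,6,7,8,9,10}→18  {1,3,4,5,6,7,8,9,10}→168  {2,3,4,5,6,7,8,9,10}→72
  placing 0:c first → 240 extensions
  placing 1:b first → 90 extensions
total linear extensions = 330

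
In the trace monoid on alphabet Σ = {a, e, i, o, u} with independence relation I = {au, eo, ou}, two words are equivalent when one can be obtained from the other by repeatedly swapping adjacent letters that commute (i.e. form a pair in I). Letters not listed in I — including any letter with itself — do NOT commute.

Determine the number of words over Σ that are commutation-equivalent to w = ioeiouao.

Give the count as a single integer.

8

drop 0:i onto floor
drop 1:o onto {0:i}
drop 2:e onto {0:i}
drop 3:i onto {1:o, 2:e}
drop 4:o onto {3:i}
drop 5:u onto {3:i}
drop 6:a onto {4:o}
drop 7:o onto {6:a}
ground layer = {0:i}
drop-orders for the pieces not yet dropped (sum over which currently-grounded one goes next):
  1 to go: {5} 1  {7} 1
  2 to go: {5,7} 2  {6,7} 1
  3 to go: {4,6,7} 1  {5,6,7} 3
  4 to go: {4,5,6,7} 4
  5 to go: {3,4,5,6,7} 4
  6 to go: {1,3,4,5,6,7} 4  {2,3,4,5,6,7} 4
  if 0:i drops first: 8 orders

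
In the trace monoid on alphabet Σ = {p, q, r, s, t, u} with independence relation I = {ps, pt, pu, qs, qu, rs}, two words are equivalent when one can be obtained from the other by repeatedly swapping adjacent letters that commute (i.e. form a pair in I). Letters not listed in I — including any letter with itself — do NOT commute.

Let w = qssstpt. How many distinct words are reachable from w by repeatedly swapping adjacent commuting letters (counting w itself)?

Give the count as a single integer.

0(q) covers ∅
1(s) covers ∅
2(s) covers 1:s
3(s) covers 2:s
4(t) covers 0:q, 3:s
5(p) covers 0:q
6(t) covers 4:t
floor of heap: 0:q, 1:s
completions by unplaced set U, small U first (add the entries for U minus each lowest piece of U):
  |U|=1: {5}:1  {6}:1
  |U|=2: {4,6}:1  {5,6}:2
  |U|=3: {3,4,6}:1  {4,5,6}:3
  |U|=4: {0,4,5,6}:3  {2,3,4,6}:1  {3,4,5,6}:4
  |U|=5: {0,3,4,5,6}:7  {1,2,3,4,6}:1  {2,3,4,5,6}:5
  start at 0(q): 6
  start at 1(s): 12
sum over floor = 18

18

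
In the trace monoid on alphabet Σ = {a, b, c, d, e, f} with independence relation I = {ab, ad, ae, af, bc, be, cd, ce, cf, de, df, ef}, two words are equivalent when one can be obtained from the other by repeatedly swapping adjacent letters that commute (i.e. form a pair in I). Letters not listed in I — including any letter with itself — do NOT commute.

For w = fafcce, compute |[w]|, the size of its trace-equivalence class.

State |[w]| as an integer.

#0=f has no predecessor
#1=a has no predecessor
#2=f depends on [0:f]
#3=c depends on [1:a]
#4=c depends on [3:c]
#5=e has no predecessor
sources: [0:f, 1:a, 5:e]
N(rest) = Σ N(rest − s) over sources s of rest; N(one piece) = 1:
  size 1 → [2]=1  [4]=1  [5]=1
  size 2 → [0,2]=1  [2,4]=2  [2,5]=2  [3,4]=1  [4,5]=2
  size 3 → [0,2,4]=3  [0,2,5]=3  [1,3,4]=1  [2,3,4]=3  [2,4,5]=6  [3,4,5]=3
  size 4 → [0,2,3,4]=6  [0,2,4,5]=12  [1,2,3,4]=4  [1,3,4,5]=4  [2,3,4,5]=12
  first=0(f) contributes 20
  first=1(a) contributes 30
  first=5(e) contributes 10
|[w]| = 60

60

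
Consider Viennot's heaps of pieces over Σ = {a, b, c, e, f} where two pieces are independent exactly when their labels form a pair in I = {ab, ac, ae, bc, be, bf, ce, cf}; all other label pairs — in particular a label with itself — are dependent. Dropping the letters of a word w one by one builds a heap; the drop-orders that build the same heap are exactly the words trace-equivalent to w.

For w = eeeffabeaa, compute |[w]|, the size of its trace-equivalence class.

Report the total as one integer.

40

piece 0:e — minimal
piece 1:e rests on {0:e}
piece 2:e rests on {1:e}
piece 3:f rests on {2:e}
piece 4:f rests on {3:f}
piece 5:a rests on {4:f}
piece 6:b — minimal
piece 7:e rests on {4:f}
piece 8:a rests on {5:a}
piece 9:a rests on {8:a}
minimal pieces: {0:e, 6:b}
ways to finish when only these pieces remain (= sum over removing one remaining piece with nothing left below it):
  1 left: {6}→1  {7}→1  {9}→1
  2 left: {6,7}→2  {6,9}→2  {7,9}→2  {8,9}→1
  3 left: {5,8,9}→1  {6,7,9}→6  {6,8,9}→3  {7,8,9}→3
  4 left: {5,6,8,9}→4  {5,7,8,9}→4  {6,7,8,9}→12
  5 left: {4,5,7,8,9}→4  {5,6,7,8,9}→20
  6 left: {3,4,5,7,8,9}→4  {4,5,6,7,8,9}→24
  7 left: {2,3,4,5,7,8,9}→4  {3,4,5,6,7,8,9}→28
  8 left: {1,2,3,4,5,7,8,9}→4  {2,3,4,5,6,7,8,9}→32
  placing 0:e first → 36 extensions
  placing 6:b first → 4 extensions
total linear extensions = 40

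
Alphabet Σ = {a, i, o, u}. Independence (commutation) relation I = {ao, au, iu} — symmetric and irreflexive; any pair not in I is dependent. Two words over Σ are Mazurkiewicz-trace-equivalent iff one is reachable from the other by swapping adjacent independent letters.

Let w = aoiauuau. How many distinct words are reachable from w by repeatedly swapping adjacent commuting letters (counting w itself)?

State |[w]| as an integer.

drop 0:a onto floor
drop 1:o onto floor
drop 2:i onto {0:a, 1:o}
drop 3:a onto {2:i}
drop 4:u onto {1:o}
drop 5:u onto {4:u}
drop 6:a onto {3:a}
drop 7:u onto {5:u}
ground layer = {0:a, 1:o}
drop-orders for the pieces not yet dropped (sum over which currently-grounded one goes next):
  1 to go: {6} 1  {7} 1
  2 to go: {3,6} 1  {5,7} 1  {6,7} 2
  3 to go: {2,3,6} 1  {3,6,7} 3  {4,5,7} 1  {5,6,7} 3
  4 to go: {0,2,3,6} 1  {2,3,6,7} 4  {3,5,6,7} 6  {4,5,6,7} 4
  5 to go: {0,2,3,6,7} 5  {2,3,5,6,7} 10  {3,4,5,6,7} 10
  6 to go: {0,2,3,5,6,7} 15  {2,3,4,5,6,7} 20
  if 0:a drops first: 20 orders
  if 1:o drops first: 35 orders
heap linearizations: 55

55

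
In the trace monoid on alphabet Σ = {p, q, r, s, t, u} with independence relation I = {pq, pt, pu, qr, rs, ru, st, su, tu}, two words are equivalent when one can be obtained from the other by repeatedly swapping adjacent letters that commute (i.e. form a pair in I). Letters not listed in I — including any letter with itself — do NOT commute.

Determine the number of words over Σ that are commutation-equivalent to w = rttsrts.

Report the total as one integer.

piece 0:r — minimal
piece 1:t rests on {0:r}
piece 2:t rests on {1:t}
piece 3:s — minimal
piece 4:r rests on {2:t}
piece 5:t rests on {4:r}
piece 6:s rests on {3:s}
minimal pieces: {0:r, 3:s}
ways to finish when only these pieces remain (= sum over removing one remaining piece with nothing left below it):
  1 left: {5}→1  {6}→1
  2 left: {3,6}→1  {4,5}→1  {5,6}→2
  3 left: {2,4,5}→1  {3,5,6}→3  {4,5,6}→3
  4 left: {1,2,4,5}→1  {2,4,5,6}→4  {3,4,5,6}→6
  5 left: {0,1,2,4,5}→1  {1,2,4,5,6}→5  {2,3,4,5,6}→10
  placing 0:r first → 15 extensions
  placing 3:s first → 6 extensions
total linear extensions = 21

21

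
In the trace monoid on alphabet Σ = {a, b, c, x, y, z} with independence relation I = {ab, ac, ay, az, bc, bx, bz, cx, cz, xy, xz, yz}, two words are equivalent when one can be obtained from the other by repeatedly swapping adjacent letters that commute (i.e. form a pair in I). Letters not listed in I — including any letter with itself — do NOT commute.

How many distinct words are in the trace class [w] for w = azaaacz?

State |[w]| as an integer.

105

#0=a has no predecessor
#1=z has no predecessor
#2=a depends on [0:a]
#3=a depends on [2:a]
#4=a depends on [3:a]
#5=c has no predecessor
#6=z depends on [1:z]
sources: [0:a, 1:z, 5:c]
N(rest) = Σ N(rest − s) over sources s of rest; N(one piece) = 1:
  size 1 → [4]=1  [5]=1  [6]=1
  size 2 → [1,6]=1  [3,4]=1  [4,5]=2  [4,6]=2  [5,6]=2
  size 3 → [1,4,6]=3  [1,5,6]=3  [2,3,4]=1  [3,4,5]=3  [3,4,6]=3  [4,5,6]=6
  size 4 → [0,2,3,4]=1  [1,3,4,6]=6  [1,4,5,6]=12  [2,3,4,5]=4  [2,3,4,6]=4  [3,4,5,6]=12
  size 5 → [0,2,3,4,5]=5  [0,2,3,4,6]=5  [1,2,3,4,6]=10  [1,3,4,5,6]=30  [2,3,4,5,6]=20
  first=0(a) contributes 60
  first=1(z) contributes 30
  first=5(c) contributes 15
|[w]| = 105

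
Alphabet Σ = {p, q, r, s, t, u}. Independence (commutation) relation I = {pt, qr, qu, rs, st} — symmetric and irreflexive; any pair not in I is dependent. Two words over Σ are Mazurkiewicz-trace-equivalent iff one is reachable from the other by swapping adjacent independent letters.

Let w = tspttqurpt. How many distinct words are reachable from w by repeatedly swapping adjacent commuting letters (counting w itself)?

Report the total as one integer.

60

piece 0:t — minimal
piece 1:s — minimal
piece 2:p rests on {1:s}
piece 3:t rests on {0:t}
piece 4:t rests on {3:t}
piece 5:q rests on {2:p, 4:t}
piece 6:u rests on {2:p, 4:t}
piece 7:r rests on {6:u}
piece 8:p rests on {5:q, 7:r}
piece 9:t rests on {5:q, 7:r}
minimal pieces: {0:t, 1:s}
ways to finish when only these pieces remain (= sum over removing one remaining piece with nothing left below it):
  1 left: {8}→1  {9}→1
  2 left: {8,9}→2
  3 left: {5,8,9}→2  {7,8,9}→2
  4 left: {5,7,8,9}→4  {6,7,8,9}→2
  5 left: {5,6,7,8,9}→6
  6 left: {2,5,6,7,8,9}→6  {4,5,6,7,8,9}→6
  7 left: {1,2,5,6,7,8,9}→6  {2,4,5,6,7,8,9}→12  {3,4,5,6,7,8,9}→6
  8 left: {0,3,4,5,6,7,8,9}→6  {1,2,4,5,6,7,8,9}→18  {2,3,4,5,6,7,8,9}→18
  placing 0:t first → 36 extensions
  placing 1:s first → 24 extensions
total linear extensions = 60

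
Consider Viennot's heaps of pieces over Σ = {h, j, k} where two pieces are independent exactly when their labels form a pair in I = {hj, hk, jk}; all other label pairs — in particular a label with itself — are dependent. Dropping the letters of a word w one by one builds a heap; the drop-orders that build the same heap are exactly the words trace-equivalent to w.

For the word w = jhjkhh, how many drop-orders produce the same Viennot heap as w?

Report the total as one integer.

0(j) covers ∅
1(h) covers ∅
2(j) covers 0:j
3(k) covers ∅
4(h) covers 1:h
5(h) covers 4:h
floor of heap: 0:j, 1:h, 3:k
completions by unplaced set U, small U first (add the entries for U minus each lowest piece of U):
  |U|=1: {2}:1  {3}:1  {5}:1
  |U|=2: {0,2}:1  {2,3}:2  {2,5}:2  {3,5}:2  {4,5}:1
  |U|=3: {0,2,3}:3  {0,2,5}:3  {1,4,5}:1  {2,3,5}:6  {2,4,5}:3  {3,4,5}:3
  |U|=4: {0,2,3,5}:12  {0,2,4,5}:6  {1,2,4,5}:4  {1,3,4,5}:4  {2,3,4,5}:12
  start at 0(j): 20
  start at 1(h): 30
  start at 3(k): 10
sum over floor = 60

60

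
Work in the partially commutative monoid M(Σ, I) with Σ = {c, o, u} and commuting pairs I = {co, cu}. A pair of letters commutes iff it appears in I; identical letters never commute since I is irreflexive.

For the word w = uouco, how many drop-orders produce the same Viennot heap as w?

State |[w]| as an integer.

5

#0=u has no predecessor
#1=o depends on [0:u]
#2=u depends on [1:o]
#3=c has no predecessor
#4=o depends on [2:u]
sources: [0:u, 3:c]
N(rest) = Σ N(rest − s) over sources s of rest; N(one piece) = 1:
  size 1 → [3]=1  [4]=1
  size 2 → [2,4]=1  [3,4]=2
  size 3 → [1,2,4]=1  [2,3,4]=3
  first=0(u) contributes 4
  first=3(c) contributes 1
|[w]| = 5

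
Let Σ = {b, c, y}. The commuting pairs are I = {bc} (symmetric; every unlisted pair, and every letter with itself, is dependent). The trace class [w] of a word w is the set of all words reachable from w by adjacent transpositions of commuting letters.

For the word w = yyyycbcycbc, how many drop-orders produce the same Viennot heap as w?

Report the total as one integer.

drop 0:y onto floor
drop 1:y onto {0:y}
drop 2:y onto {1:y}
drop 3:y onto {2:y}
drop 4:c onto {3:y}
drop 5:b onto {3:y}
drop 6:c onto {4:c}
drop 7:y onto {5:b, 6:c}
drop 8:c onto {7:y}
drop 9:b onto {7:y}
drop 10:c onto {8:c}
ground layer = {0:y}
drop-orders for the pieces not yet dropped (sum over which currently-grounded one goes next):
  1 to go: {9} 1  {10} 1
  2 to go: {8,10} 1  {9,10} 2
  3 to go: {8,9,10} 3
  4 to go: {7,8,9,10} 3
  5 to go: {5,7,8,9,10} 3  {6,7,8,9,10} 3
  6 to go: {4,6,7,8,9,10} 3  {5,6,7,8,9,10} 6
  7 to go: {4,5,6,7,8,9,10} 9
  8 to go: {3,4,5,6,7,8,9,10} 9
  9 to go: {2,3,4,5,6,7,8,9,10} 9
  if 0:y drops first: 9 orders

9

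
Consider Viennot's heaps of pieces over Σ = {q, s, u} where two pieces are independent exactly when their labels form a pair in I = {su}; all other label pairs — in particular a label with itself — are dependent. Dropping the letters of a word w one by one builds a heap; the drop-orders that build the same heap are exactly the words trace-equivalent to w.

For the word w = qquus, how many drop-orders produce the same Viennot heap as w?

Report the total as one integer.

0(q) covers ∅
1(q) covers 0:q
2(u) covers 1:q
3(u) covers 2:u
4(s) covers 1:q
floor of heap: 0:q
completions by unplaced set U, small U first (add the entries for U minus each lowest piece of U):
  |U|=1: {3}:1  {4}:1
  |U|=2: {2,3}:1  {3,4}:2
  |U|=3: {2,3,4}:3
  start at 0(q): 3

3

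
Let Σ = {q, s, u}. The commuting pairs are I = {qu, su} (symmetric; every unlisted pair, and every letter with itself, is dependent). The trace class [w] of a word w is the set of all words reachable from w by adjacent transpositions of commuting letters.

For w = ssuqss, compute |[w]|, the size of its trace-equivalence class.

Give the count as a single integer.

6

piece 0:s — minimal
piece 1:s rests on {0:s}
piece 2:u — minimal
piece 3:q rests on {1:s}
piece 4:s rests on {3:q}
piece 5:s rests on {4:s}
minimal pieces: {0:s, 2:u}
ways to finish when only these pieces remain (= sum over removing one remaining piece with nothing left below it):
  1 left: {2}→1  {5}→1
  2 left: {2,5}→2  {4,5}→1
  3 left: {2,4,5}→3  {3,4,5}→1
  4 left: {1,3,4,5}→1  {2,3,4,5}→4
  placing 0:s first → 5 extensions
  placing 2:u first → 1 extensions
total linear extensions = 6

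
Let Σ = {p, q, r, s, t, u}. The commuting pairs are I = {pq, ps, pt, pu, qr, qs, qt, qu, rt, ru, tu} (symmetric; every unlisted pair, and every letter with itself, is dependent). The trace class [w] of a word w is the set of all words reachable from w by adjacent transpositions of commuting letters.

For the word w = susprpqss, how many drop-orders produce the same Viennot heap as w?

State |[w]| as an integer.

0(s) covers ∅
1(u) covers 0:s
2(s) covers 1:u
3(p) covers ∅
4(r) covers 2:s, 3:p
5(p) covers 4:r
6(q) covers ∅
7(s) covers 4:r
8(s) covers 7:s
floor of heap: 0:s, 3:p, 6:q
completions by unplaced set U, small U first (add the entries for U minus each lowest piece of U):
  |U|=1: {5}:1  {6}:1  {8}:1
  |U|=2: {5,6}:2  {5,8}:2  {6,8}:2  {7,8}:1
  |U|=3: {5,6,8}:6  {5,7,8}:3  {6,7,8}:3
  |U|=4: {4,5,7,8}:3  {5,6,7,8}:12
  |U|=5: {2,4,5,7,8}:3  {3,4,5,7,8}:3  {4,5,6,7,8}:15
  |U|=6: {1,2,4,5,7,8}:3  {2,3,4,5,7,8}:6  {2,4,5,6,7,8}:18  {3,4,5,6,7,8}:18
  |U|=7: {0,1,2,4,5,7,8}:3  {1,2,3,4,5,7,8}:9  {1,2,4,5,6,7,8}:21  {2,3,4,5,6,7,8}:42
  start at 0(s): 72
  start at 3(p): 24
  start at 6(q): 12
sum over floor = 108

108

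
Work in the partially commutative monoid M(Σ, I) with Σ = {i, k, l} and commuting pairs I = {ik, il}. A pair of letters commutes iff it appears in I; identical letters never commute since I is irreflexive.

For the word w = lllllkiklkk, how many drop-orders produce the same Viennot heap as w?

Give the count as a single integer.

piece 0:l — minimal
piece 1:l rests on {0:l}
piece 2:l rests on {1:l}
piece 3:l rests on {2:l}
piece 4:l rests on {3:l}
piece 5:k rests on {4:l}
piece 6:i — minimal
piece 7:k rests on {5:k}
piece 8:l rests on {7:k}
piece 9:k rests on {8:l}
piece 10:k rests on {9:k}
minimal pieces: {0:l, 6:i}
ways to finish when only these pieces remain (= sum over removing one remaining piece with nothing left below it):
  1 left: {6}→1  {10}→1
  2 left: {6,10}→2  {9,10}→1
  3 left: {6,9,10}→3  {8,9,10}→1
  4 left: {6,8,9,10}→4  {7,8,9,10}→1
  5 left: {5,7,8,9,10}→1  {6,7,8,9,10}→5
  6 left: {4,5,7,8,9,10}→1  {5,6,7,8,9,10}→6
  7 left: {3,4,5,7,8,9,10}→1  {4,5,6,7,8,9,10}→7
  8 left: {2,3,4,5,7,8,9,10}→1  {3,4,5,6,7,8,9,10}→8
  9 left: {1,2,3,4,5,7,8,9,10}→1  {2,3,4,5,6,7,8,9,10}→9
  placing 0:l first → 10 extensions
  placing 6:i first → 1 extensions
total linear extensions = 11

11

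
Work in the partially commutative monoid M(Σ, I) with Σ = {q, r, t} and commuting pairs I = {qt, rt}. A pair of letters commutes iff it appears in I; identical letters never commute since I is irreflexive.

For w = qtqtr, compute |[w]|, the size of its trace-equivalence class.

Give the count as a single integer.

10

#0=q has no predecessor
#1=t has no predecessor
#2=q depends on [0:q]
#3=t depends on [1:t]
#4=r depends on [2:q]
sources: [0:q, 1:t]
N(rest) = Σ N(rest − s) over sources s of rest; N(one piece) = 1:
  size 1 → [3]=1  [4]=1
  size 2 → [1,3]=1  [2,4]=1  [3,4]=2
  size 3 → [0,2,4]=1  [1,3,4]=3  [2,3,4]=3
  first=0(q) contributes 6
  first=1(t) contributes 4
|[w]| = 10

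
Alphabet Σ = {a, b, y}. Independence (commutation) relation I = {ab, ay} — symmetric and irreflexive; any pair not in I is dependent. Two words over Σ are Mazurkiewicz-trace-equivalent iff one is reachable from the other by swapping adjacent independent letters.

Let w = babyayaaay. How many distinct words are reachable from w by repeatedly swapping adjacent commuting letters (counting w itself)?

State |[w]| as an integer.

drop 0:b onto floor
drop 1:a onto floor
drop 2:b onto {0:b}
drop 3:y onto {2:b}
drop 4:a onto {1:a}
drop 5:y onto {3:y}
drop 6:a onto {4:a}
drop 7:a onto {6:a}
drop 8:a onto {7:a}
drop 9:y onto {5:y}
ground layer = {0:b, 1:a}
drop-orders for the pieces not yet dropped (sum over which currently-grounded one goes next):
  1 to go: {8} 1  {9} 1
  2 to go: {5,9} 1  {7,8} 1  {8,9} 2
  3 to go: {3,5,9} 1  {5,8,9} 3  {6,7,8} 1  {7,8,9} 3
  4 to go: {2,3,5,9} 1  {3,5,8,9} 4  {4,6,7,8} 1  {5,7,8,9} 6  {6,7,8,9} 4
  5 to go: {0,2,3,5,9} 1  {1,4,6,7,8} 1  {2,3,5,8,9} 5  {3,5,7,8,9} 10  {4,6,7,8,9} 5  {5,6,7,8,9} 10
  6 to go: {0,2,3,5,8,9} 6  {1,4,6,7,8,9} 6  {2,3,5,7,8,9} 15  {3,5,6,7,8,9} 20  {4,5,6,7,8,9} 15
  7 to go: {0,2,3,5,7,8,9} 21  {1,4,5,6,7,8,9} 21  {2,3,5,6,7,8,9} 35  {3,4,5,6,7,8,9} 35
  8 to go: {0,2,3,5,6,7,8,9} 56  {1,3,4,5,6,7,8,9} 56  {2,3,4,5,6,7,8,9} 70
  if 0:b drops first: 126 orders
  if 1:a drops first: 126 orders
heap linearizations: 252

252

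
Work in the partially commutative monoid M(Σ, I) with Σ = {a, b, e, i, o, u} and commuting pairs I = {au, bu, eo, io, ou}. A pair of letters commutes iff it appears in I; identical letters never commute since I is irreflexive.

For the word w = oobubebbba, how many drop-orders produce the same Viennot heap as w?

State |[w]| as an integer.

5

0(o) covers ∅
1(o) covers 0:o
2(b) covers 1:o
3(u) covers ∅
4(b) covers 2:b
5(e) covers 3:u, 4:b
6(b) covers 5:e
7(b) covers 6:b
8(b) covers 7:b
9(a) covers 8:b
floor of heap: 0:o, 3:u
completions by unplaced set U, small U first (add the entries for U minus each lowest piece of U):
  |U|=1: {9}:1
  |U|=2: {8,9}:1
  |U|=3: {7,8,9}:1
  |U|=4: {6,7,8,9}:1
  |U|=5: {5,6,7,8,9}:1
  |U|=6: {3,5,6,7,8,9}:1  {4,5,6,7,8,9}:1
  |U|=7: {2,4,5,6,7,8,9}:1  {3,4,5,6,7,8,9}:2
  |U|=8: {1,2,4,5,6,7,8,9}:1  {2,3,4,5,6,7,8,9}:3
  start at 0(o): 4
  start at 3(u): 1
sum over floor = 5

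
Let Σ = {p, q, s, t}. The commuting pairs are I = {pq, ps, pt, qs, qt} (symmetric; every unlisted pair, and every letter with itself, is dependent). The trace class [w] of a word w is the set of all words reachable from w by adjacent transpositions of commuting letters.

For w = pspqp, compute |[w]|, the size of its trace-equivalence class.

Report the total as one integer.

20

0(p) covers ∅
1(s) covers ∅
2(p) covers 0:p
3(q) covers ∅
4(p) covers 2:p
floor of heap: 0:p, 1:s, 3:q
completions by unplaced set U, small U first (add the entries for U minus each lowest piece of U):
  |U|=1: {1}:1  {3}:1  {4}:1
  |U|=2: {1,3}:2  {1,4}:2  {2,4}:1  {3,4}:2
  |U|=3: {0,2,4}:1  {1,2,4}:3  {1,3,4}:6  {2,3,4}:3
  start at 0(p): 12
  start at 1(s): 4
  start at 3(q): 4
sum over floor = 20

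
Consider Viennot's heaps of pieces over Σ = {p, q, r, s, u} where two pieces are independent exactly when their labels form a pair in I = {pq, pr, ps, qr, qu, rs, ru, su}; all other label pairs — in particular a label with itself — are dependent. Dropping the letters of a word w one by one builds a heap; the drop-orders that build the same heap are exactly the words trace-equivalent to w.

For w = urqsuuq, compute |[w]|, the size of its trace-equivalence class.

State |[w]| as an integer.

140

#0=u has no predecessor
#1=r has no predecessor
#2=q has no predecessor
#3=s depends on [2:q]
#4=u depends on [0:u]
#5=u depends on [4:u]
#6=q depends on [3:s]
sources: [0:u, 1:r, 2:q]
N(rest) = Σ N(rest − s) over sources s of rest; N(one piece) = 1:
  size 1 → [1]=1  [5]=1  [6]=1
  size 2 → [1,5]=2  [1,6]=2  [3,6]=1  [4,5]=1  [5,6]=2
  size 3 → [0,4,5]=1  [1,3,6]=3  [1,4,5]=3  [1,5,6]=6  [2,3,6]=1  [3,5,6]=3  [4,5,6]=3
  size 4 → [0,1,4,5]=4  [0,4,5,6]=4  [1,2,3,6]=4  [1,3,5,6]=12  [1,4,5,6]=12  [2,3,5,6]=4  [3,4,5,6]=6
  size 5 → [0,1,4,5,6]=20  [0,3,4,5,6]=10  [1,2,3,5,6]=20  [1,3,4,5,6]=30  [2,3,4,5,6]=10
  first=0(u) contributes 60
  first=1(r) contributes 20
  first=2(q) contributes 60
|[w]| = 140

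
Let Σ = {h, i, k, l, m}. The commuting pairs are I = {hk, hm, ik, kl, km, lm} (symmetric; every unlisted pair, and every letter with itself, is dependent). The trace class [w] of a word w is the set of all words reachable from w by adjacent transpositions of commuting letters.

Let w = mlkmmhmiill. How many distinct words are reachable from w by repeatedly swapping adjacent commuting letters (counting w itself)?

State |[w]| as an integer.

drop 0:m onto floor
drop 1:l onto floor
drop 2:k onto floor
drop 3:m onto {0:m}
drop 4:m onto {3:m}
drop 5:h onto {1:l}
drop 6:m onto {4:m}
drop 7:i onto {5:h, 6:m}
drop 8:i onto {7:i}
drop 9:l onto {8:i}
drop 10:l onto {9:l}
ground layer = {0:m, 1:l, 2:k}
drop-orders for the pieces not yet dropped (sum over which currently-grounded one goes next):
  1 to go: {2} 1  {10} 1
  2 to go: {2,10} 2  {9,10} 1
  3 to go: {2,9,10} 3  {8,9,10} 1
  4 to go: {2,8,9,10} 4  {7,8,9,10} 1
  5 to go: {2,7,8,9,10} 5  {5,7,8,9,10} 1  {6,7,8,9,10} 1
  6 to go: {1,5,7,8,9,10} 1  {2,5,7,8,9,10} 6  {2,6,7,8,9,10} 6  {4,6,7,8,9,10} 1  {5,6,7,8,9,10} 2
  7 to go: {1,2,5,7,8,9,10} 7  {1,5,6,7,8,9,10} 3  {2,4,6,7,8,9,10} 7  {2,5,6,7,8,9,10} 14  {3,4,6,7,8,9,10} 1  {4,5,6,7,8,9,10} 3
  8 to go: {0,3,4,6,7,8,9,10} 1  {1,2,5,6,7,8,9,10} 24  {1,4,5,6,7,8,9,10} 6  {2,3,4,6,7,8,9,10} 8  {2,4,5,6,7,8,9,10} 24  {3,4,5,6,7,8,9,10} 4
  9 to go: {0,2,3,4,6,7,8,9,10} 9  {0,3,4,5,6,7,8,9,10} 5  {1,2,4,5,6,7,8,9,10} 54  {1,3,4,5,6,7,8,9,10} 10  {2,3,4,5,6,7,8,9,10} 36
  if 0:m drops first: 100 orders
  if 1:l drops first: 50 orders
  if 2:k drops first: 15 orders
heap linearizations: 165

165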